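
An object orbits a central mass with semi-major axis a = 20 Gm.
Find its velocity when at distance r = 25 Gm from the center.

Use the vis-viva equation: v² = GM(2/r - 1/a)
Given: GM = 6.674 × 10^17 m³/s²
a = 20 Gm = 2 × 10^10 m
r = 25 Gm = 2.5 × 10^10 m
GM = 6.674 × 10^17 m³/s²
2/r − 1/a = 8 × 10^-11 − 5 × 10^-11 = 3 × 10^-11 m⁻¹
v² = GM (2/r − 1/a) = 2.0022 × 10^7 m²/s²
v = 4474.59 m/s ≈ 4.475 km/s

Final answer: 4.475 km/s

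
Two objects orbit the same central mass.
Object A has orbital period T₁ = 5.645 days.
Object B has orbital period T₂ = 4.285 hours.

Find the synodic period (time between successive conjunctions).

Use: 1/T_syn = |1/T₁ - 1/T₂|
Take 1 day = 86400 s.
T₁ = 5.645 days = 487728 s
T₂ = 4.285 hours = 15426 s
1/T₁ = 2.05032 × 10^-6 s⁻¹
1/T₂ = 6.48256 × 10^-5 s⁻¹
|1/T₁ − 1/T₂| = 6.27753 × 10^-5 s⁻¹
T_syn = 1 / |1/T₁ − 1/T₂| = 15929.8 s ≈ 4.425 hours

Final answer: T_syn = 4.425 hours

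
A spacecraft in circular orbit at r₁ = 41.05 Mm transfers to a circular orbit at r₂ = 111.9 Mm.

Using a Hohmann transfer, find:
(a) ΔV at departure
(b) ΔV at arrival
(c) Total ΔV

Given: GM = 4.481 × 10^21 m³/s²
r₁ = 41.05 Mm = 4.105 × 10^7 m
r₂ = 111.9 Mm = 1.119 × 10^8 m
GM = 4.481 × 10^21 m³/s²
Transfer ellipse: a_t = (r₁ + r₂)/2 = 7.6475 × 10^7 m
Circular speed at r₁: v₁ = √(GM/r₁) = 1.04479 × 10^7 m/s
Transfer speed at r₁ (periapsis): v₁ₜ = √(GM(2/r₁ − 1/a_t)) = 1.26382 × 10^7 m/s
(a) ΔV₁ = v₁ₜ − v₁ = 2.19028 × 10^6 m/s ≈ 2190 km/s
Circular speed at r₂: v₂ = √(GM/r₂) = 6.32809 × 10^6 m/s
Transfer speed at r₂ (apoapsis): v₂ₜ = √(GM(2/r₂ − 1/a_t)) = 4.63628 × 10^6 m/s
(b) ΔV₂ = v₂ − v₂ₜ = 1.69181 × 10^6 m/s ≈ 1692 km/s
(c) ΔV_total = ΔV₁ + ΔV₂ = 3.88209 × 10^6 m/s ≈ 3882 km/s

Final answer:
(a) ΔV₁ = 2190 km/s
(b) ΔV₂ = 1692 km/s
(c) ΔV_total = 3882 km/s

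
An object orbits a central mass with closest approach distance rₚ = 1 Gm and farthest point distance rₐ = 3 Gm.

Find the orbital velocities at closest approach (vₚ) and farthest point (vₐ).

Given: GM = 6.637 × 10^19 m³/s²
rₚ = 1 Gm = 1 × 10^9 m
rₐ = 3 Gm = 3 × 10^9 m
GM = 6.637 × 10^19 m³/s²
a = (rₚ + rₐ)/2 = 2 × 10^9 m
Vis-viva: v² = GM (2/r − 1/a)
vₚ² = 6.637 × 10^19 × (2 × 10^-9 − 5 × 10^-10) = 9.9555 × 10^10 m²/s²
vₚ = 315523 m/s ≈ 315.5 km/s
vₐ² = 6.637 × 10^19 × (6.66667 × 10^-10 − 5 × 10^-10) = 1.10617 × 10^10 m²/s²
vₐ = 105174 m/s ≈ 105.2 km/s

Final answer: vₚ = 315.5 km/s, vₐ = 105.2 km/s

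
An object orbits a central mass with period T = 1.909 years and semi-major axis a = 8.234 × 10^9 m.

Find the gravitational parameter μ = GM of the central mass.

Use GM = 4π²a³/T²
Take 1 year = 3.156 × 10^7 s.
T = 1.909 years = 6.0248 × 10^7 s
a = 8.234 × 10^9 m
a³ = 5.58255 × 10^29 m³
T² = 3.62983 × 10^15 s²
GM = 4π² × (5.58255 × 10^29) / (3.62983 × 10^15) = 6.07165 × 10^15 m³/s²
GM ≈ 6.072 × 10^15 m³/s²

Final answer: GM = 6.072 × 10^15 m³/s²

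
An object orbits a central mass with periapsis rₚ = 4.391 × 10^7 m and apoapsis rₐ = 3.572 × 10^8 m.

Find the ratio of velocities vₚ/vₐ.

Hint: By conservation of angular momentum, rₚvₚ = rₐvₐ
rₚ = 4.391 × 10^7 m
rₐ = 3.572 × 10^8 m
rₚvₚ = rₐvₐ  ⇒  vₚ/vₐ = rₐ/rₚ
vₚ/vₐ = (3.572 × 10^8) / (4.391 × 10^7) = 8.13482

Final answer: vₚ/vₐ = 8.135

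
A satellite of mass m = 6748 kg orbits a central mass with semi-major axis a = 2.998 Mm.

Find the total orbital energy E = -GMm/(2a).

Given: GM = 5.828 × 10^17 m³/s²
a = 2.998 Mm = 2.998 × 10^6 m
GM = 5.828 × 10^17 m³/s²
2a = 5.996 × 10^6 m
GMm = 5.828 × 10^17 × 6748 = 3.93273 × 10^21 m³·kg/s²
E = −GMm/(2a) = -6.55893 × 10^14 J ≈ -655.9 TJ

Final answer: -655.9 TJ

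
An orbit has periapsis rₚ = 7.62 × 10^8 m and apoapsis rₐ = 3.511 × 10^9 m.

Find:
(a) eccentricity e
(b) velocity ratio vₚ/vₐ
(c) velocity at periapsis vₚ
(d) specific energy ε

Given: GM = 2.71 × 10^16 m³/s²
rₚ = 7.62 × 10^8 m
rₐ = 3.511 × 10^9 m
GM = 2.71 × 10^16 m³/s²
a = (rₚ + rₐ)/2 = 2.1365 × 10^9 m
e = (rₐ − rₚ)/(rₐ + rₚ) = (2.749 × 10^9) / (4.273 × 10^9) = 0.643342
(a) e = 0.643342 ≈ 0.6433
(b) vₚ/vₐ = rₐ/rₚ (angular momentum) = (3.511 × 10^9) / (7.62 × 10^8) = 4.60761 ≈ 4.608
(c) vₚ² = GM (2/rₚ − 1/a) = 2.71 × 10^16 × (2.62467 × 10^-9 − 4.68055 × 10^-10) = 5.84443 × 10^7 m²/s²;  vₚ = 7644.89 m/s ≈ 7.645 km/s
(d) 2a = 4.273 × 10^9 m;  ε = −GM/(2a) = -6.34215 × 10^6 J/kg ≈ -6.342 MJ/kg

Final answer:
(a) eccentricity e = 0.6433
(b) velocity ratio vₚ/vₐ = 4.608
(c) velocity at periapsis vₚ = 7.645 km/s
(d) specific energy ε = -6.342 MJ/kg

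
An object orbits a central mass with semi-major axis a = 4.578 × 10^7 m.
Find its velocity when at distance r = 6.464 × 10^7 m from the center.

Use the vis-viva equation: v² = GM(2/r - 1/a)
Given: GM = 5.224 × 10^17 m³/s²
a = 4.578 × 10^7 m
r = 6.464 × 10^7 m
GM = 5.224 × 10^17 m³/s²
2/r − 1/a = 3.09406 × 10^-8 − 2.18436 × 10^-8 = 9.09699 × 10^-9 m⁻¹
v² = GM (2/r − 1/a) = 4.75227 × 10^9 m²/s²
v = 68936.7 m/s ≈ 68.94 km/s

Final answer: 68.94 km/s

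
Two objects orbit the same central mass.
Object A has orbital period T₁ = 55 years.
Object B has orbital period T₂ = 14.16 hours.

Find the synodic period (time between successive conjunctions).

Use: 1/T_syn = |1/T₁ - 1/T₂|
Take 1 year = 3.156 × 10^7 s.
T₁ = 55 years = 1.7358 × 10^9 s
T₂ = 14.16 hours = 50976 s
1/T₁ = 5.76103 × 10^-10 s⁻¹
1/T₂ = 1.96171 × 10^-5 s⁻¹
|1/T₁ − 1/T₂| = 1.96165 × 10^-5 s⁻¹
T_syn = 1 / |1/T₁ − 1/T₂| = 50977.5 s ≈ 14.16 hours

Final answer: T_syn = 14.16 hours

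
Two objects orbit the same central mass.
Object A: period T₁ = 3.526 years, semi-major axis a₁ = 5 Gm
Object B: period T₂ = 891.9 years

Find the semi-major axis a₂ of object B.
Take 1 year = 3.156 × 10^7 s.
T₁ = 3.526 years = 1.11281 × 10^8 s
T₂ = 891.9 years = 2.81484 × 10^10 s
a₁ = 5 Gm = 5 × 10^9 m
Kepler's third law: (T₂/T₁)² = (a₂/a₁)³  ⇒  a₂ = a₁ (T₂/T₁)^(2/3)
T₂/T₁ = 252.95
(T₂/T₁)^(2/3) = 39.9966
a₂ = 5 × 10^9 m × 39.9966 = 1.99983 × 10^11 m ≈ 200 Gm

Final answer: a₂ = 200 Gm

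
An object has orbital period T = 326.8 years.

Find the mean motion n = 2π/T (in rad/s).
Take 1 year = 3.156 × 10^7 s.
T = 326.8 years = 1.03138 × 10^10 s
n = 2π / (1.03138 × 10^10 s) = 6.09201 × 10^-10 rad/s ≈ 6.092 × 10^-10 rad/s

Final answer: n = 6.092 × 10^-10 rad/s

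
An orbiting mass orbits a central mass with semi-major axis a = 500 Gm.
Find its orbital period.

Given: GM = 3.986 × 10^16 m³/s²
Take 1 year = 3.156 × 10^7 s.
a = 500 Gm = 5 × 10^11 m
GM = 3.986 × 10^16 m³/s²
a³ = 1.25 × 10^35 m³
T = 2π √(a³/GM) = 2π √((1.25 × 10^35) / (3.986 × 10^16)) = 2π × 1.77087 × 10^9 s
T = 1.11267 × 10^10 s ≈ 352.6 years

Final answer: 352.6 years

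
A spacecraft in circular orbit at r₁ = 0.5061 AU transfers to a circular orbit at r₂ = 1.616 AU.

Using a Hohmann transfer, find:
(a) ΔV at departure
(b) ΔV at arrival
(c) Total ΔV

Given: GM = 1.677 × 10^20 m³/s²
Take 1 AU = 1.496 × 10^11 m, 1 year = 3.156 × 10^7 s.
r₁ = 0.5061 AU = 7.57126 × 10^10 m
r₂ = 1.616 AU = 2.41754 × 10^11 m
GM = 1.677 × 10^20 m³/s²
Transfer ellipse: a_t = (r₁ + r₂)/2 = 1.58733 × 10^11 m
Circular speed at r₁: v₁ = √(GM/r₁) = 47063.3 m/s
Transfer speed at r₁ (periapsis): v₁ₜ = √(GM(2/r₁ − 1/a_t)) = 58081.2 m/s
(a) ΔV₁ = v₁ₜ − v₁ = 11017.8 m/s ≈ 2.324 AU/year
Circular speed at r₂: v₂ = √(GM/r₂) = 26337.8 m/s
Transfer speed at r₂ (apoapsis): v₂ₜ = √(GM(2/r₂ − 1/a_t)) = 18189.9 m/s
(b) ΔV₂ = v₂ − v₂ₜ = 8147.93 m/s ≈ 1.719 AU/year
(c) ΔV_total = ΔV₁ + ΔV₂ = 19165.8 m/s ≈ 4.043 AU/year

Final answer:
(a) ΔV₁ = 2.324 AU/year
(b) ΔV₂ = 1.719 AU/year
(c) ΔV_total = 4.043 AU/year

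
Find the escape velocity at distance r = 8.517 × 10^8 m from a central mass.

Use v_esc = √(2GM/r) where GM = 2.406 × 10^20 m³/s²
r = 8.517 × 10^8 m
GM = 2.406 × 10^20 m³/s²
2GM/r = 2 × (2.406 × 10^20) / (8.517 × 10^8) = 5.64988 × 10^11 m²/s²
v_esc = √(2GM/r) = 751657 m/s ≈ 751.7 km/s

Final answer: 751.7 km/s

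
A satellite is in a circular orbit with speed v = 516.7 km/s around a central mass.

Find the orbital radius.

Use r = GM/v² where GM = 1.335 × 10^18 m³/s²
v = 516.7 km/s = 516700 m/s
GM = 1.335 × 10^18 m³/s²
v² = 2.66979 × 10^11 m²/s²
r = GM/v² = (1.335 × 10^18) / (2.66979 × 10^11) = 5.0004 × 10^6 m ≈ 5 Mm

Final answer: 5 Mm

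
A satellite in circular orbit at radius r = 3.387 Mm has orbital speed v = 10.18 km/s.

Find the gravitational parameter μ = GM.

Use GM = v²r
r = 3.387 Mm = 3.387 × 10^6 m
v = 10.18 km/s = 10180 m/s
v² = 1.03632 × 10^8 m²/s²
GM = v²r = 1.03632 × 10^8 × 3.387 × 10^6 = 3.51003 × 10^14 m³/s²
GM ≈ 3.51 × 10^14 m³/s²

Final answer: GM = 3.51 × 10^14 m³/s²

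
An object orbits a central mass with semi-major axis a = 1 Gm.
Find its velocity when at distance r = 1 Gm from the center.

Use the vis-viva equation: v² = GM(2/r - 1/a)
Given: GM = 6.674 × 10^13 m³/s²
a = 1 Gm = 1 × 10^9 m
r = 1 Gm = 1 × 10^9 m
GM = 6.674 × 10^13 m³/s²
2/r − 1/a = 2 × 10^-9 − 1 × 10^-9 = 1 × 10^-9 m⁻¹
v² = GM (2/r − 1/a) = 66740 m²/s²
v = 258.341 m/s ≈ 258.3 m/s

Final answer: 258.3 m/s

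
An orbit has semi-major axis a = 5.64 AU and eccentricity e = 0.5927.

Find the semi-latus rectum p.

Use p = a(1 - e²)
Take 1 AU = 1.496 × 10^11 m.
a = 5.64 AU = 8.43744 × 10^11 m
e = 0.5927,  e² = 0.351293,  1 − e² = 0.648707
p = a(1 − e²) = 8.43744 × 10^11 m × 0.648707 = 5.47342 × 10^11 m ≈ 3.659 AU

Final answer: p = 3.659 AU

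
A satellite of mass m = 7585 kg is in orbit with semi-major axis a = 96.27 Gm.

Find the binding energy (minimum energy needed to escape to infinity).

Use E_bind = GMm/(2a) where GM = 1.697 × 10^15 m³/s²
a = 96.27 Gm = 9.627 × 10^10 m
GM = 1.697 × 10^15 m³/s²
m = 7585 kg
GMm = 1.697 × 10^15 × 7585 = 1.28717 × 10^19 m³·kg/s²
2a = 1.9254 × 10^11 m
E_bind = GMm/(2a) = 6.68523 × 10^7 J ≈ 66.85 MJ

Final answer: 66.85 MJ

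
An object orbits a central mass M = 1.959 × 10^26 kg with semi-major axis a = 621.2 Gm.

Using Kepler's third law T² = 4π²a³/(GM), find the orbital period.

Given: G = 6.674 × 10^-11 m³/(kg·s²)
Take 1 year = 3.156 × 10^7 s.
M = 1.959 × 10^26 kg
GM = G × M = 6.674 × 10^-11 × 1.959 × 10^26 = 1.30744 × 10^16 m³/s²
a = 621.2 Gm = 6.212 × 10^11 m
a³ = 2.39715 × 10^35 m³
T = 2π √(a³/GM) = 2π √((2.39715 × 10^35) / (1.30744 × 10^16)) = 2π × 4.2819 × 10^9 s
T = 2.6904 × 10^10 s ≈ 852.5 years

Final answer: 852.5 years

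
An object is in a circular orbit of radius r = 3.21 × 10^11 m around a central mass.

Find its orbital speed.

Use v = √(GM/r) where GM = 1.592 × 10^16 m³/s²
r = 3.21 × 10^11 m
GM = 1.592 × 10^16 m³/s²
GM/r = (1.592 × 10^16) / (3.21 × 10^11) = 49595 m²/s²
v = √(GM/r) = 222.699 m/s ≈ 222.7 m/s

Final answer: 222.7 m/s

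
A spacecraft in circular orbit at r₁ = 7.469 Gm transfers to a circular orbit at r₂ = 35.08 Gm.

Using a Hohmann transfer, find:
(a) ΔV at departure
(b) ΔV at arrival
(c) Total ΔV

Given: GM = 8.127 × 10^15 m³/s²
r₁ = 7.469 Gm = 7.469 × 10^9 m
r₂ = 35.08 Gm = 3.508 × 10^10 m
GM = 8.127 × 10^15 m³/s²
Transfer ellipse: a_t = (r₁ + r₂)/2 = 2.12745 × 10^10 m
Circular speed at r₁: v₁ = √(GM/r₁) = 1043.12 m/s
Transfer speed at r₁ (periapsis): v₁ₜ = √(GM(2/r₁ − 1/a_t)) = 1339.47 m/s
(a) ΔV₁ = v₁ₜ − v₁ = 296.354 m/s ≈ 296.4 m/s
Circular speed at r₂: v₂ = √(GM/r₂) = 481.322 m/s
Transfer speed at r₂ (apoapsis): v₂ₜ = √(GM(2/r₂ − 1/a_t)) = 285.192 m/s
(b) ΔV₂ = v₂ − v₂ₜ = 196.13 m/s ≈ 196.1 m/s
(c) ΔV_total = ΔV₁ + ΔV₂ = 492.484 m/s ≈ 492.5 m/s

Final answer:
(a) ΔV₁ = 296.4 m/s
(b) ΔV₂ = 196.1 m/s
(c) ΔV_total = 492.5 m/s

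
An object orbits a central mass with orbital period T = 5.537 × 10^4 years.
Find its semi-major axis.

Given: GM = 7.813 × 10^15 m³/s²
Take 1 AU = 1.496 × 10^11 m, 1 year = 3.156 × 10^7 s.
T = 5.537 × 10^4 years = 1.74748 × 10^12 s
GM = 7.813 × 10^15 m³/s²
Kepler's third law: a³ = GM T² / (4π²)
T² = 3.05368 × 10^24 s²
a³ = (7.813 × 10^15) × (3.05368 × 10^24) / (4π²) = 6.0434 × 10^38 m³
a = (a³)^(1/3) = 8.45461 × 10^12 m ≈ 56.51 AU

Final answer: 56.51 AU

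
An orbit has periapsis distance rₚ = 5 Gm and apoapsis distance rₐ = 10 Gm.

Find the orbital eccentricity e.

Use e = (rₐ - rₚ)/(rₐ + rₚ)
rₚ = 5 Gm = 5 × 10^9 m
rₐ = 10 Gm = 1 × 10^10 m
rₐ − rₚ = 5 × 10^9 m
rₐ + rₚ = 1.5 × 10^10 m
e = (rₐ − rₚ)/(rₐ + rₚ) = 0.333333

Final answer: e = 0.3333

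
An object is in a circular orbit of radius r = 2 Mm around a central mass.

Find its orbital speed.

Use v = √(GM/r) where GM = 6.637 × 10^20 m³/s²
r = 2 Mm = 2 × 10^6 m
GM = 6.637 × 10^20 m³/s²
GM/r = (6.637 × 10^20) / (2 × 10^6) = 3.3185 × 10^14 m²/s²
v = √(GM/r) = 1.82168 × 10^7 m/s ≈ 1.822 × 10^4 km/s

Final answer: 1.822 × 10^4 km/s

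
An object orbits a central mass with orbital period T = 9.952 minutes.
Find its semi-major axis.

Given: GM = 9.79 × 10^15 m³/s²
T = 9.952 minutes = 597.12 s
GM = 9.79 × 10^15 m³/s²
Kepler's third law: a³ = GM T² / (4π²)
T² = 356552 s²
a³ = (9.79 × 10^15) × 356552 / (4π²) = 8.84191 × 10^19 m³
a = (a³)^(1/3) = 4.45501 × 10^6 m ≈ 4.455 × 10^6 m

Final answer: 4.455 × 10^6 m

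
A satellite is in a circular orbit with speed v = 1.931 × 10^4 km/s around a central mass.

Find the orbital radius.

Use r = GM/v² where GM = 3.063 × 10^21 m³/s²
v = 1.931 × 10^4 km/s = 1.931 × 10^7 m/s
GM = 3.063 × 10^21 m³/s²
v² = 3.72876 × 10^14 m²/s²
r = GM/v² = (3.063 × 10^21) / (3.72876 × 10^14) = 8.21452 × 10^6 m ≈ 8.215 Mm

Final answer: 8.215 Mm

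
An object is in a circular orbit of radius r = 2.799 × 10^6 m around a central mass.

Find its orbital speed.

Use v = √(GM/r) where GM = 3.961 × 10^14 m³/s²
r = 2.799 × 10^6 m
GM = 3.961 × 10^14 m³/s²
GM/r = (3.961 × 10^14) / (2.799 × 10^6) = 1.41515 × 10^8 m²/s²
v = √(GM/r) = 11896 m/s ≈ 11.9 km/s

Final answer: 11.9 km/s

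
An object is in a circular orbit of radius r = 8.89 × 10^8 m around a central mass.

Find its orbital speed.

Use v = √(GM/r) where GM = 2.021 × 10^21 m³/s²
r = 8.89 × 10^8 m
GM = 2.021 × 10^21 m³/s²
GM/r = (2.021 × 10^21) / (8.89 × 10^8) = 2.27334 × 10^12 m²/s²
v = √(GM/r) = 1.50776 × 10^6 m/s ≈ 1508 km/s

Final answer: 1508 km/s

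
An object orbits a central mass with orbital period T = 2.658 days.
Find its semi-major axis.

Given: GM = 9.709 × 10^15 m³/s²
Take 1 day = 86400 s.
T = 2.658 days = 229651 s
GM = 9.709 × 10^15 m³/s²
Kepler's third law: a³ = GM T² / (4π²)
T² = 5.27397 × 10^10 s²
a³ = (9.709 × 10^15) × (5.27397 × 10^10) / (4π²) = 1.29704 × 10^25 m³
a = (a³)^(1/3) = 2.34955 × 10^8 m ≈ 2.35 × 10^8 m

Final answer: 2.35 × 10^8 m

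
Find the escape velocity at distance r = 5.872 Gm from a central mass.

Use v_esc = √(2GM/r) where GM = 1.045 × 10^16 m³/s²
r = 5.872 Gm = 5.872 × 10^9 m
GM = 1.045 × 10^16 m³/s²
2GM/r = 2 × (1.045 × 10^16) / (5.872 × 10^9) = 3.55926 × 10^6 m²/s²
v_esc = √(2GM/r) = 1886.6 m/s ≈ 1.887 km/s

Final answer: 1.887 km/s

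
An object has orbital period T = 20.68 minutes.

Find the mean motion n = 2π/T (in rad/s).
T = 20.68 minutes = 1240.8 s
n = 2π / 1240.8 s = 0.00506382 rad/s ≈ 0.005064 rad/s

Final answer: n = 0.005064 rad/s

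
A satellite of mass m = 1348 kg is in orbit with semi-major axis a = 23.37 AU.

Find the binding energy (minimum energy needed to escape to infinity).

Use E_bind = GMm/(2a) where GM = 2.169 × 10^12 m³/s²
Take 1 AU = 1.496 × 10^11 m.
a = 23.37 AU = 3.49615 × 10^12 m
GM = 2.169 × 10^12 m³/s²
m = 1348 kg
GMm = 2.169 × 10^12 × 1348 = 2.92381 × 10^15 m³·kg/s²
2a = 6.9923 × 10^12 m
E_bind = GMm/(2a) = 418.147 J ≈ 418.1 J

Final answer: 418.1 J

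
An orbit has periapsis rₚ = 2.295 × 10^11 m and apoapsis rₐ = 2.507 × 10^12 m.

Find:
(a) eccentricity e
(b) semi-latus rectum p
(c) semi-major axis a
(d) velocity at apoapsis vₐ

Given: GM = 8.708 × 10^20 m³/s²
rₚ = 2.295 × 10^11 m
rₐ = 2.507 × 10^12 m
GM = 8.708 × 10^20 m³/s²
a = (rₚ + rₐ)/2 = 1.36825 × 10^12 m
e = (rₐ − rₚ)/(rₐ + rₚ) = (2.2775 × 10^12) / (2.7365 × 10^12) = 0.832267
(a) e = 0.832267 ≈ 0.8323
(b) 1 − e² = 0.307331;  p = a(1 − e²) = 1.36825 × 10^12 × 0.307331 = 4.20505 × 10^11 m ≈ 4.205 × 10^11 m
(c) a = 1.36825 × 10^12 m ≈ 1.368 × 10^12 m
(d) vₐ² = GM (2/rₐ − 1/a) = 8.708 × 10^20 × (7.97766 × 10^-13 − 7.30861 × 10^-13) = 5.82615 × 10^7 m²/s²;  vₐ = 7632.92 m/s ≈ 7.633 km/s

Final answer:
(a) eccentricity e = 0.8323
(b) semi-latus rectum p = 4.205 × 10^11 m
(c) semi-major axis a = 1.368 × 10^12 m
(d) velocity at apoapsis vₐ = 7.633 km/s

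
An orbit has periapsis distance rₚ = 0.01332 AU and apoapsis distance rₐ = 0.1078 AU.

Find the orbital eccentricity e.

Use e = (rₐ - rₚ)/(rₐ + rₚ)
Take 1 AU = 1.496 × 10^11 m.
rₚ = 0.01332 AU = 1.99267 × 10^9 m
rₐ = 0.1078 AU = 1.61269 × 10^10 m
rₐ − rₚ = 1.41342 × 10^10 m
rₐ + rₚ = 1.81196 × 10^10 m
e = (rₐ − rₚ)/(rₐ + rₚ) = 0.780053

Final answer: e = 0.7801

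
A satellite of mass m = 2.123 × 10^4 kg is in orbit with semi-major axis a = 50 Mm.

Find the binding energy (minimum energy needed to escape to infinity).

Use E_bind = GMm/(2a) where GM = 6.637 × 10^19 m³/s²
a = 50 Mm = 5 × 10^7 m
GM = 6.637 × 10^19 m³/s²
m = 2.123 × 10^4 kg
GMm = 6.637 × 10^19 × 21230 = 1.40904 × 10^24 m³·kg/s²
2a = 1 × 10^8 m
E_bind = GMm/(2a) = 1.40904 × 10^16 J ≈ 14.09 PJ

Final answer: 14.09 PJ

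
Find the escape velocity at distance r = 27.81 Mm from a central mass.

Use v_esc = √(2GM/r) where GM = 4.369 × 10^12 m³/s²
r = 27.81 Mm = 2.781 × 10^7 m
GM = 4.369 × 10^12 m³/s²
2GM/r = 2 × (4.369 × 10^12) / (2.781 × 10^7) = 314204 m²/s²
v_esc = √(2GM/r) = 560.539 m/s ≈ 560.5 m/s

Final answer: 560.5 m/s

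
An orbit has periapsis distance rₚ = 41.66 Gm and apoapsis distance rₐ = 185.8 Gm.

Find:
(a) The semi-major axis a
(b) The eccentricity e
rₚ = 41.66 Gm = 4.166 × 10^10 m
rₐ = 185.8 Gm = 1.858 × 10^11 m
(a) a = (rₚ + rₐ)/2 = 1.1373 × 10^11 m ≈ 113.7 Gm
(b) e = (rₐ − rₚ)/(rₐ + rₚ) = (1.4414 × 10^11) / (2.2746 × 10^11) = 0.633694

Final answer:
(a) a = 113.7 Gm
(b) e = 0.6337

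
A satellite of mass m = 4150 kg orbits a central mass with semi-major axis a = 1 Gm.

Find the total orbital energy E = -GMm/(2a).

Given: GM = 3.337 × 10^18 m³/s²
a = 1 Gm = 1 × 10^9 m
GM = 3.337 × 10^18 m³/s²
2a = 2 × 10^9 m
GMm = 3.337 × 10^18 × 4150 = 1.38486 × 10^22 m³·kg/s²
E = −GMm/(2a) = -6.92428 × 10^12 J ≈ -6.924 TJ

Final answer: -6.924 TJ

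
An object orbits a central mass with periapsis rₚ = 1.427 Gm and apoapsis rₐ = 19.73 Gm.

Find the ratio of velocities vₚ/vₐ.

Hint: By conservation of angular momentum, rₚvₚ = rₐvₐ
rₚ = 1.427 Gm = 1.427 × 10^9 m
rₐ = 19.73 Gm = 1.973 × 10^10 m
rₚvₚ = rₐvₐ  ⇒  vₚ/vₐ = rₐ/rₚ
vₚ/vₐ = (1.973 × 10^10) / (1.427 × 10^9) = 13.8262

Final answer: vₚ/vₐ = 13.83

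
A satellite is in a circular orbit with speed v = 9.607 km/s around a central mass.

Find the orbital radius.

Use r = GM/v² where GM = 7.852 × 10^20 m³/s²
v = 9.607 km/s = 9607 m/s
GM = 7.852 × 10^20 m³/s²
v² = 9.22944 × 10^7 m²/s²
r = GM/v² = (7.852 × 10^20) / (9.22944 × 10^7) = 8.50755 × 10^12 m ≈ 8.508 Tm

Final answer: 8.508 Tm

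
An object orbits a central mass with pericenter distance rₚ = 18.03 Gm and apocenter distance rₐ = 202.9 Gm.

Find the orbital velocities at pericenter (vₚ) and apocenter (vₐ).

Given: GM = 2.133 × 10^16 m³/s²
rₚ = 18.03 Gm = 1.803 × 10^10 m
rₐ = 202.9 Gm = 2.029 × 10^11 m
GM = 2.133 × 10^16 m³/s²
a = (rₚ + rₐ)/2 = 1.10465 × 10^11 m
Vis-viva: v² = GM (2/r − 1/a)
vₚ² = 2.133 × 10^16 × (1.10926 × 10^-10 − 9.05264 × 10^-12) = 2.17296 × 10^6 m²/s²
vₚ = 1474.1 m/s ≈ 1.474 km/s
vₐ² = 2.133 × 10^16 × (9.85707 × 10^-12 − 9.05264 × 10^-12) = 17158.5 m²/s²
vₐ = 130.991 m/s ≈ 131 m/s

Final answer: vₚ = 1.474 km/s, vₐ = 131 m/s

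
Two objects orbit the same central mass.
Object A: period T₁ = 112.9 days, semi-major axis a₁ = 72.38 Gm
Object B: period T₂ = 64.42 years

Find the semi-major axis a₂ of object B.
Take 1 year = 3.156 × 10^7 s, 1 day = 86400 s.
T₁ = 112.9 days = 9.75456 × 10^6 s
T₂ = 64.42 years = 2.0331 × 10^9 s
a₁ = 72.38 Gm = 7.238 × 10^10 m
Kepler's third law: (T₂/T₁)² = (a₂/a₁)³  ⇒  a₂ = a₁ (T₂/T₁)^(2/3)
T₂/T₁ = 208.425
(T₂/T₁)^(2/3) = 35.1533
a₂ = 7.238 × 10^10 m × 35.1533 = 2.5444 × 10^12 m ≈ 2.544 Tm

Final answer: a₂ = 2.544 Tm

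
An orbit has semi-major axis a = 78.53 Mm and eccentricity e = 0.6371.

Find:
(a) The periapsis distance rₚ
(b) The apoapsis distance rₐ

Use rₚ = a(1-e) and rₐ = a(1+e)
a = 78.53 Mm = 7.853 × 10^7 m
e = 0.6371:  1 − e = 0.3629,  1 + e = 1.6371
(a) rₚ = a(1 − e) = 7.853 × 10^7 m × 0.3629 = 2.84985 × 10^7 m ≈ 28.5 Mm
(b) rₐ = a(1 + e) = 7.853 × 10^7 m × 1.6371 = 1.28561 × 10^8 m ≈ 128.6 Mm

Final answer:
(a) rₚ = 28.5 Mm
(b) rₐ = 128.6 Mm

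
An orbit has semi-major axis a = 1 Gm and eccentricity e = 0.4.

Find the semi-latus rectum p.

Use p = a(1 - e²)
a = 1 Gm = 1 × 10^9 m
e = 0.4,  e² = 0.16,  1 − e² = 0.84
p = a(1 − e²) = 1 × 10^9 m × 0.84 = 8.4 × 10^8 m ≈ 840 Mm

Final answer: p = 840 Mm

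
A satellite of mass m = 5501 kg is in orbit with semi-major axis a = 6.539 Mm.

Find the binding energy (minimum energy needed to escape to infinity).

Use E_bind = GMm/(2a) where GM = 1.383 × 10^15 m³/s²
a = 6.539 Mm = 6.539 × 10^6 m
GM = 1.383 × 10^15 m³/s²
m = 5501 kg
GMm = 1.383 × 10^15 × 5501 = 7.60788 × 10^18 m³·kg/s²
2a = 1.3078 × 10^7 m
E_bind = GMm/(2a) = 5.81731 × 10^11 J ≈ 581.7 GJ

Final answer: 581.7 GJ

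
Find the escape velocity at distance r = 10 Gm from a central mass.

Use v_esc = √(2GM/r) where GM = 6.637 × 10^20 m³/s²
r = 10 Gm = 1 × 10^10 m
GM = 6.637 × 10^20 m³/s²
2GM/r = 2 × (6.637 × 10^20) / (1 × 10^10) = 1.3274 × 10^11 m²/s²
v_esc = √(2GM/r) = 364335 m/s ≈ 364.3 km/s

Final answer: 364.3 km/s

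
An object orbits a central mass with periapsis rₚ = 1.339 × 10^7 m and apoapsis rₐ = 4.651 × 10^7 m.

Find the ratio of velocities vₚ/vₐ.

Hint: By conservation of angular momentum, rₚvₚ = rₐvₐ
rₚ = 1.339 × 10^7 m
rₐ = 4.651 × 10^7 m
rₚvₚ = rₐvₐ  ⇒  vₚ/vₐ = rₐ/rₚ
vₚ/vₐ = (4.651 × 10^7) / (1.339 × 10^7) = 3.47349

Final answer: vₚ/vₐ = 3.473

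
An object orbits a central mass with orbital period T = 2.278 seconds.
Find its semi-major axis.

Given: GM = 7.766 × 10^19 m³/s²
T = 2.278 seconds
GM = 7.766 × 10^19 m³/s²
Kepler's third law: a³ = GM T² / (4π²)
T² = 5.18928 s²
a³ = (7.766 × 10^19) × 5.18928 / (4π²) = 1.02081 × 10^19 m³
a = (a³)^(1/3) = 2.16928 × 10^6 m ≈ 2.169 × 10^6 m

Final answer: 2.169 × 10^6 m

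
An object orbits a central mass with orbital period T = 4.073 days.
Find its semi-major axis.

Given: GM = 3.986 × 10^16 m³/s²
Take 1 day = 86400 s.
T = 4.073 days = 351907 s
GM = 3.986 × 10^16 m³/s²
Kepler's third law: a³ = GM T² / (4π²)
T² = 1.23839 × 10^11 s²
a³ = (3.986 × 10^16) × (1.23839 × 10^11) / (4π²) = 1.25036 × 10^26 m³
a = (a³)^(1/3) = 5.00048 × 10^8 m ≈ 500 Mm

Final answer: 500 Mm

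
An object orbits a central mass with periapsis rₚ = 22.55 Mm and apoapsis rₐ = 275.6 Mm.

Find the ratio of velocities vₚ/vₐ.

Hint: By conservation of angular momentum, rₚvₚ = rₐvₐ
rₚ = 22.55 Mm = 2.255 × 10^7 m
rₐ = 275.6 Mm = 2.756 × 10^8 m
rₚvₚ = rₐvₐ  ⇒  vₚ/vₐ = rₐ/rₚ
vₚ/vₐ = (2.756 × 10^8) / (2.255 × 10^7) = 12.2217

Final answer: vₚ/vₐ = 12.22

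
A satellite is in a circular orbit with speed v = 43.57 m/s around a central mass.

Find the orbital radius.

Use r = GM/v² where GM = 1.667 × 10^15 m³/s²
v = 43.57 m/s
GM = 1.667 × 10^15 m³/s²
v² = 1898.34 m²/s²
r = GM/v² = (1.667 × 10^15) / 1898.34 = 8.78133 × 10^11 m ≈ 878.1 Gm

Final answer: 878.1 Gm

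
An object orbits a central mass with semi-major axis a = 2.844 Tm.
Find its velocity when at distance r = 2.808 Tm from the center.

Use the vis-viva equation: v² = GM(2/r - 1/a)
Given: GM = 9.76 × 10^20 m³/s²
a = 2.844 Tm = 2.844 × 10^12 m
r = 2.808 Tm = 2.808 × 10^12 m
GM = 9.76 × 10^20 m³/s²
2/r − 1/a = 7.12251 × 10^-13 − 3.51617 × 10^-13 = 3.60633 × 10^-13 m⁻¹
v² = GM (2/r − 1/a) = 3.51978 × 10^8 m²/s²
v = 18761.1 m/s ≈ 18.76 km/s

Final answer: 18.76 km/s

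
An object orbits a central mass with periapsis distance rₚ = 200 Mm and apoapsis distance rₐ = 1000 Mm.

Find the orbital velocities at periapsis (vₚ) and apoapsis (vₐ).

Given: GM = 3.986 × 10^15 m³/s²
rₚ = 200 Mm = 2 × 10^8 m
rₐ = 1000 Mm = 1 × 10^9 m
GM = 3.986 × 10^15 m³/s²
a = (rₚ + rₐ)/2 = 6 × 10^8 m
Vis-viva: v² = GM (2/r − 1/a)
vₚ² = 3.986 × 10^15 × (1 × 10^-8 − 1.66667 × 10^-9) = 3.32167 × 10^7 m²/s²
vₚ = 5763.39 m/s ≈ 5.763 km/s
vₐ² = 3.986 × 10^15 × (2 × 10^-9 − 1.66667 × 10^-9) = 1.32867 × 10^6 m²/s²
vₐ = 1152.68 m/s ≈ 1.153 km/s

Final answer: vₚ = 5.763 km/s, vₐ = 1.153 km/s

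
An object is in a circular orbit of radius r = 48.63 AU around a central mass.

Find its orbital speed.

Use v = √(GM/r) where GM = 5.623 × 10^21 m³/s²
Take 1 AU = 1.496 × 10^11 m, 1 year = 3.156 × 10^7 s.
r = 48.63 AU = 7.27505 × 10^12 m
GM = 5.623 × 10^21 m³/s²
GM/r = (5.623 × 10^21) / (7.27505 × 10^12) = 7.72916 × 10^8 m²/s²
v = √(GM/r) = 27801.4 m/s ≈ 5.865 AU/year

Final answer: 5.865 AU/year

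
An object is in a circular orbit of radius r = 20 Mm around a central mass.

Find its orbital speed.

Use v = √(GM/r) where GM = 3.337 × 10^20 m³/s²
r = 20 Mm = 2 × 10^7 m
GM = 3.337 × 10^20 m³/s²
GM/r = (3.337 × 10^20) / (2 × 10^7) = 1.6685 × 10^13 m²/s²
v = √(GM/r) = 4.08473 × 10^6 m/s ≈ 4085 km/s

Final answer: 4085 km/s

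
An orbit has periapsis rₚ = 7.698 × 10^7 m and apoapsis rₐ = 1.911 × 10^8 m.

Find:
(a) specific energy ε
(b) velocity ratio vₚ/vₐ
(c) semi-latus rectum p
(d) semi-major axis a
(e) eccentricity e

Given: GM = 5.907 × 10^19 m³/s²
rₚ = 7.698 × 10^7 m
rₐ = 1.911 × 10^8 m
GM = 5.907 × 10^19 m³/s²
a = (rₚ + rₐ)/2 = 1.3404 × 10^8 m
e = (rₐ − rₚ)/(rₐ + rₚ) = (1.1412 × 10^8) / (2.6808 × 10^8) = 0.425694
(a) 2a = 2.6808 × 10^8 m;  ε = −GM/(2a) = -2.20345 × 10^11 J/kg ≈ -220.3 GJ/kg
(b) vₚ/vₐ = rₐ/rₚ (angular momentum) = (1.911 × 10^8) / (7.698 × 10^7) = 2.48246 ≈ 2.482
(c) 1 − e² = 0.818785;  p = a(1 − e²) = 1.3404 × 10^8 × 0.818785 = 1.0975 × 10^8 m ≈ 1.097 × 10^8 m
(d) a = 1.3404 × 10^8 m ≈ 1.34 × 10^8 m
(e) e = 0.425694 ≈ 0.4257

Final answer:
(a) specific energy ε = -220.3 GJ/kg
(b) velocity ratio vₚ/vₐ = 2.482
(c) semi-latus rectum p = 1.097 × 10^8 m
(d) semi-major axis a = 1.34 × 10^8 m
(e) eccentricity e = 0.4257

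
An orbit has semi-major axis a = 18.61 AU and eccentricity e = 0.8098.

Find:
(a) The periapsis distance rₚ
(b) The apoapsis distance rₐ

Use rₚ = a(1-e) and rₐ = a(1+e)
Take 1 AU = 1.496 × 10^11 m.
a = 18.61 AU = 2.78406 × 10^12 m
e = 0.8098:  1 − e = 0.1902,  1 + e = 1.8098
(a) rₚ = a(1 − e) = 2.78406 × 10^12 m × 0.1902 = 5.29527 × 10^11 m ≈ 3.54 AU
(b) rₐ = a(1 + e) = 2.78406 × 10^12 m × 1.8098 = 5.03858 × 10^12 m ≈ 33.68 AU

Final answer:
(a) rₚ = 3.54 AU
(b) rₐ = 33.68 AU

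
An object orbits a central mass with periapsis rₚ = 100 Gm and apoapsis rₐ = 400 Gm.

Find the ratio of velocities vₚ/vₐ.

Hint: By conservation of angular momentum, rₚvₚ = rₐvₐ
rₚ = 100 Gm = 1 × 10^11 m
rₐ = 400 Gm = 4 × 10^11 m
rₚvₚ = rₐvₐ  ⇒  vₚ/vₐ = rₐ/rₚ
vₚ/vₐ = (4 × 10^11) / (1 × 10^11) = 4

Final answer: vₚ/vₐ = 4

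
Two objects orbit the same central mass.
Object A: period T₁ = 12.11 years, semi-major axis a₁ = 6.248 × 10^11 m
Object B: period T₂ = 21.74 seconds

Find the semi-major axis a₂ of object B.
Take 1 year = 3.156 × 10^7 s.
T₁ = 12.11 years = 3.82192 × 10^8 s
T₂ = 21.74 seconds
a₁ = 6.248 × 10^11 m
Kepler's third law: (T₂/T₁)² = (a₂/a₁)³  ⇒  a₂ = a₁ (T₂/T₁)^(2/3)
T₂/T₁ = 5.68825 × 10^-8
(T₂/T₁)^(2/3) = 1.47906 × 10^-5
a₂ = 6.248 × 10^11 m × 1.47906 × 10^-5 = 9.24116 × 10^6 m ≈ 9.241 × 10^6 m

Final answer: a₂ = 9.241 × 10^6 m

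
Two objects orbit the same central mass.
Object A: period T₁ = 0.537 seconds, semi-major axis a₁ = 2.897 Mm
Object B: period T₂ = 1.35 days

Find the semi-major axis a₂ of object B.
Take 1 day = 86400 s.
T₁ = 0.537 seconds
T₂ = 1.35 days = 116640 s
a₁ = 2.897 Mm = 2.897 × 10^6 m
Kepler's third law: (T₂/T₁)² = (a₂/a₁)³  ⇒  a₂ = a₁ (T₂/T₁)^(2/3)
T₂/T₁ = 217207
(T₂/T₁)^(2/3) = 3613.4
a₂ = 2.897 × 10^6 m × 3613.4 = 1.0468 × 10^10 m ≈ 10.47 Gm

Final answer: a₂ = 10.47 Gm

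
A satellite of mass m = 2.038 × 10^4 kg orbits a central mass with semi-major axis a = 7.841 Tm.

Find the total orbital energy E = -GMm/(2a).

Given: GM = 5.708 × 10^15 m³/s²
a = 7.841 Tm = 7.841 × 10^12 m
GM = 5.708 × 10^15 m³/s²
2a = 1.5682 × 10^13 m
GMm = 5.708 × 10^15 × 20380 = 1.16329 × 10^20 m³·kg/s²
E = −GMm/(2a) = -7.418 × 10^6 J ≈ -7.418 MJ

Final answer: -7.418 MJ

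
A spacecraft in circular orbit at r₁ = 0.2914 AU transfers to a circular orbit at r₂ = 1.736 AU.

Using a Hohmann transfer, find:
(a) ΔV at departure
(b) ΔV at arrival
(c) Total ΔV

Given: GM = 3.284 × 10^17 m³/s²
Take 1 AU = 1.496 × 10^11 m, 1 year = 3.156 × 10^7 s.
r₁ = 0.2914 AU = 4.35934 × 10^10 m
r₂ = 1.736 AU = 2.59706 × 10^11 m
GM = 3.284 × 10^17 m³/s²
Transfer ellipse: a_t = (r₁ + r₂)/2 = 1.5165 × 10^11 m
Circular speed at r₁: v₁ = √(GM/r₁) = 2744.68 m/s
Transfer speed at r₁ (periapsis): v₁ₜ = √(GM(2/r₁ − 1/a_t)) = 3591.79 m/s
(a) ΔV₁ = v₁ₜ − v₁ = 847.116 m/s ≈ 0.1787 AU/year
Circular speed at r₂: v₂ = √(GM/r₂) = 1124.5 m/s
Transfer speed at r₂ (apoapsis): v₂ₜ = √(GM(2/r₂ − 1/a_t)) = 602.908 m/s
(b) ΔV₂ = v₂ − v₂ₜ = 521.596 m/s ≈ 0.11 AU/year
(c) ΔV_total = ΔV₁ + ΔV₂ = 1368.71 m/s ≈ 0.2887 AU/year

Final answer:
(a) ΔV₁ = 0.1787 AU/year
(b) ΔV₂ = 0.11 AU/year
(c) ΔV_total = 0.2887 AU/year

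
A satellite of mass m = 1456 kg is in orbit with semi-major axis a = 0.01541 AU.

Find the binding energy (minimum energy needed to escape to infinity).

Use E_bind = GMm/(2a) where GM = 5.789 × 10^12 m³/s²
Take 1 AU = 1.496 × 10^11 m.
a = 0.01541 AU = 2.30534 × 10^9 m
GM = 5.789 × 10^12 m³/s²
m = 1456 kg
GMm = 5.789 × 10^12 × 1456 = 8.42878 × 10^15 m³·kg/s²
2a = 4.61067 × 10^9 m
E_bind = GMm/(2a) = 1.8281 × 10^6 J ≈ 1.828 MJ

Final answer: 1.828 MJ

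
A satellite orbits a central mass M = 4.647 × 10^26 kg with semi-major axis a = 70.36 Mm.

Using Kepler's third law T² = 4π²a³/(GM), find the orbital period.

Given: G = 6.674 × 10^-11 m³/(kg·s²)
M = 4.647 × 10^26 kg
GM = G × M = 6.674 × 10^-11 × 4.647 × 10^26 = 3.10141 × 10^16 m³/s²
a = 70.36 Mm = 7.036 × 10^7 m
a³ = 3.48319 × 10^23 m³
T = 2π √(a³/GM) = 2π √((3.48319 × 10^23) / (3.10141 × 10^16)) = 2π × 3351.27 s
T = 21056.6 s ≈ 5.849 hours

Final answer: 5.849 hours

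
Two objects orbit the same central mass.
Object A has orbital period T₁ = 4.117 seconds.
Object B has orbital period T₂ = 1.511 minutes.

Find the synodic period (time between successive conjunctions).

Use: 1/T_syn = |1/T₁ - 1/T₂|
T₁ = 4.117 seconds
T₂ = 1.511 minutes = 90.66 s
1/T₁ = 0.242895 s⁻¹
1/T₂ = 0.0110302 s⁻¹
|1/T₁ − 1/T₂| = 0.231865 s⁻¹
T_syn = 1 / |1/T₁ − 1/T₂| = 4.31285 s ≈ 4.313 seconds

Final answer: T_syn = 4.313 seconds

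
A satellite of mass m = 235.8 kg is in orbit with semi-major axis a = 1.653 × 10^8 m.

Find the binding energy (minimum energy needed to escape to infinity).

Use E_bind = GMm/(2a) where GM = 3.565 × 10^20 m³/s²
a = 1.653 × 10^8 m
GM = 3.565 × 10^20 m³/s²
m = 235.8 kg
GMm = 3.565 × 10^20 × 235.8 = 8.40627 × 10^22 m³·kg/s²
2a = 3.306 × 10^8 m
E_bind = GMm/(2a) = 2.54273 × 10^14 J ≈ 254.3 TJ

Final answer: 254.3 TJ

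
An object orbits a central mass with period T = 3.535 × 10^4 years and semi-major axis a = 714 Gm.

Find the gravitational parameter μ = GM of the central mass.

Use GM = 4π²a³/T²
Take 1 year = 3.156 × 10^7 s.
T = 3.535 × 10^4 years = 1.11565 × 10^12 s
a = 714 Gm = 7.14 × 10^11 m
a³ = 3.63994 × 10^35 m³
T² = 1.24467 × 10^24 s²
GM = 4π² × (3.63994 × 10^35) / (1.24467 × 10^24) = 1.15452 × 10^13 m³/s²
GM ≈ 1.155 × 10^13 m³/s²

Final answer: GM = 1.155 × 10^13 m³/s²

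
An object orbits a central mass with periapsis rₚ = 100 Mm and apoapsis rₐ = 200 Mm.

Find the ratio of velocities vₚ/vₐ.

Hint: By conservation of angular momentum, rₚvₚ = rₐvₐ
rₚ = 100 Mm = 1 × 10^8 m
rₐ = 200 Mm = 2 × 10^8 m
rₚvₚ = rₐvₐ  ⇒  vₚ/vₐ = rₐ/rₚ
vₚ/vₐ = (2 × 10^8) / (1 × 10^8) = 2

Final answer: vₚ/vₐ = 2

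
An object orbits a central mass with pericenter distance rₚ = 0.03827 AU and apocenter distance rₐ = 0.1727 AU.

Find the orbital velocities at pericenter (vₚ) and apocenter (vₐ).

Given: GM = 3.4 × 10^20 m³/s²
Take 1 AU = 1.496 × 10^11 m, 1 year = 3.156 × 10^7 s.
rₚ = 0.03827 AU = 5.72519 × 10^9 m
rₐ = 0.1727 AU = 2.58359 × 10^10 m
GM = 3.4 × 10^20 m³/s²
a = (rₚ + rₐ)/2 = 1.57806 × 10^10 m
Vis-viva: v² = GM (2/r − 1/a)
vₚ² = 3.4 × 10^20 × (3.49333 × 10^-10 − 6.33691 × 10^-11) = 9.72278 × 10^10 m²/s²
vₚ = 311814 m/s ≈ 65.78 AU/year
vₐ² = 3.4 × 10^20 × (7.74116 × 10^-11 − 6.33691 × 10^-11) = 4.77444 × 10^9 m²/s²
vₐ = 69097.3 m/s ≈ 14.58 AU/year

Final answer: vₚ = 65.78 AU/year, vₐ = 14.58 AU/year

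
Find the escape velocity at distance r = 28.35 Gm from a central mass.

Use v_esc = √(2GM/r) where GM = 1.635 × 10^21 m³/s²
r = 28.35 Gm = 2.835 × 10^10 m
GM = 1.635 × 10^21 m³/s²
2GM/r = 2 × (1.635 × 10^21) / (2.835 × 10^10) = 1.15344 × 10^11 m²/s²
v_esc = √(2GM/r) = 339623 m/s ≈ 339.6 km/s

Final answer: 339.6 km/s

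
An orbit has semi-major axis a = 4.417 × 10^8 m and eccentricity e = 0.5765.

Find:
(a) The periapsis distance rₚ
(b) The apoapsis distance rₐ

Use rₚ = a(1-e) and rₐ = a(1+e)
a = 4.417 × 10^8 m
e = 0.5765:  1 − e = 0.4235,  1 + e = 1.5765
(a) rₚ = a(1 − e) = 4.417 × 10^8 m × 0.4235 = 1.8706 × 10^8 m ≈ 1.871 × 10^8 m
(b) rₐ = a(1 + e) = 4.417 × 10^8 m × 1.5765 = 6.9634 × 10^8 m ≈ 6.963 × 10^8 m

Final answer:
(a) rₚ = 1.871 × 10^8 m
(b) rₐ = 6.963 × 10^8 m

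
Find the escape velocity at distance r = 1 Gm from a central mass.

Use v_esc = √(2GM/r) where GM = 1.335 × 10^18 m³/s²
r = 1 Gm = 1 × 10^9 m
GM = 1.335 × 10^18 m³/s²
2GM/r = 2 × (1.335 × 10^18) / (1 × 10^9) = 2.67 × 10^9 m²/s²
v_esc = √(2GM/r) = 51672 m/s ≈ 51.67 km/s

Final answer: 51.67 km/s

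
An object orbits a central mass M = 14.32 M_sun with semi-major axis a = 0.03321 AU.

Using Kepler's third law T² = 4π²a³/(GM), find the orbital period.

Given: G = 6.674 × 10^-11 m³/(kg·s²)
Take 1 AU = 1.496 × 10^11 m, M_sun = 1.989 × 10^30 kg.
M = 14.32 M_sun = 2.84825 × 10^31 kg
GM = G × M = 6.674 × 10^-11 × 2.84825 × 10^31 = 1.90092 × 10^21 m³/s²
a = 0.03321 AU = 4.96822 × 10^9 m
a³ = 1.22631 × 10^29 m³
T = 2π √(a³/GM) = 2π √((1.22631 × 10^29) / (1.90092 × 10^21)) = 2π × 8031.91 s
T = 50466 s ≈ 14.02 hours

Final answer: 14.02 hours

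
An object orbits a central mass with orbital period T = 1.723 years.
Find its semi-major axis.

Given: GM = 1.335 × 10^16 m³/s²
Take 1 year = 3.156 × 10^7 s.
T = 1.723 years = 5.43779 × 10^7 s
GM = 1.335 × 10^16 m³/s²
Kepler's third law: a³ = GM T² / (4π²)
T² = 2.95695 × 10^15 s²
a³ = (1.335 × 10^16) × (2.95695 × 10^15) / (4π²) = 9.99922 × 10^29 m³
a = (a³)^(1/3) = 9.99974 × 10^9 m ≈ 10 Gm

Final answer: 10 Gm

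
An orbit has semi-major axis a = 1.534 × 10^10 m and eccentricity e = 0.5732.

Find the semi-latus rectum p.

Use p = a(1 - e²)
a = 1.534 × 10^10 m
e = 0.5732,  e² = 0.328558,  1 − e² = 0.671442
p = a(1 − e²) = 1.534 × 10^10 m × 0.671442 = 1.02999 × 10^10 m ≈ 1.03 × 10^10 m

Final answer: p = 1.03 × 10^10 m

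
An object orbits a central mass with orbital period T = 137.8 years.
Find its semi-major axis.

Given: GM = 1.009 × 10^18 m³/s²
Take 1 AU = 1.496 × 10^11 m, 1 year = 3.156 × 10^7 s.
T = 137.8 years = 4.34897 × 10^9 s
GM = 1.009 × 10^18 m³/s²
Kepler's third law: a³ = GM T² / (4π²)
T² = 1.89135 × 10^19 s²
a³ = (1.009 × 10^18) × (1.89135 × 10^19) / (4π²) = 4.83397 × 10^35 m³
a = (a³)^(1/3) = 7.84816 × 10^11 m ≈ 5.246 AU

Final answer: 5.246 AU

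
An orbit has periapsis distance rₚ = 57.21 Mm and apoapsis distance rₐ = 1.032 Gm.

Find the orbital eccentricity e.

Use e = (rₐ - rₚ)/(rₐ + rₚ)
rₚ = 57.21 Mm = 5.721 × 10^7 m
rₐ = 1.032 Gm = 1.032 × 10^9 m
rₐ − rₚ = 9.7479 × 10^8 m
rₐ + rₚ = 1.08921 × 10^9 m
e = (rₐ − rₚ)/(rₐ + rₚ) = 0.894951

Final answer: e = 0.895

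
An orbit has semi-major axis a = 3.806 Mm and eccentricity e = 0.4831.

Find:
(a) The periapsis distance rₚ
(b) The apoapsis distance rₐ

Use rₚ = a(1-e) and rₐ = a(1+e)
a = 3.806 Mm = 3.806 × 10^6 m
e = 0.4831:  1 − e = 0.5169,  1 + e = 1.4831
(a) rₚ = a(1 − e) = 3.806 × 10^6 m × 0.5169 = 1.96732 × 10^6 m ≈ 1.967 Mm
(b) rₐ = a(1 + e) = 3.806 × 10^6 m × 1.4831 = 5.64468 × 10^6 m ≈ 5.645 Mm

Final answer:
(a) rₚ = 1.967 Mm
(b) rₐ = 5.645 Mm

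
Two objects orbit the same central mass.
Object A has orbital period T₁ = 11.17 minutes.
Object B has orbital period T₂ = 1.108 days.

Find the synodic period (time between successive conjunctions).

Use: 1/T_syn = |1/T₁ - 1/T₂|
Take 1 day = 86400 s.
T₁ = 11.17 minutes = 670.2 s
T₂ = 1.108 days = 95731.2 s
1/T₁ = 0.00149209 s⁻¹
1/T₂ = 1.04459 × 10^-5 s⁻¹
|1/T₁ − 1/T₂| = 0.00148165 s⁻¹
T_syn = 1 / |1/T₁ − 1/T₂| = 674.925 s ≈ 11.25 minutes

Final answer: T_syn = 11.25 minutes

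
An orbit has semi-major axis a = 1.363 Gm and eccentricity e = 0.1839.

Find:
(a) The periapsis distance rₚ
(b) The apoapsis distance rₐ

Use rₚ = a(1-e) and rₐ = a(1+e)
a = 1.363 Gm = 1.363 × 10^9 m
e = 0.1839:  1 − e = 0.8161,  1 + e = 1.1839
(a) rₚ = a(1 − e) = 1.363 × 10^9 m × 0.8161 = 1.11234 × 10^9 m ≈ 1.112 Gm
(b) rₐ = a(1 + e) = 1.363 × 10^9 m × 1.1839 = 1.61366 × 10^9 m ≈ 1.614 Gm

Final answer:
(a) rₚ = 1.112 Gm
(b) rₐ = 1.614 Gm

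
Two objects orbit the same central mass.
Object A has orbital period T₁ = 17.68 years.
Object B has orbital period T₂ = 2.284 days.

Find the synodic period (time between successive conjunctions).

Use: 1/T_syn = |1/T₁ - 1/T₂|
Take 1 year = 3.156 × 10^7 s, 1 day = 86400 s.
T₁ = 17.68 years = 5.57981 × 10^8 s
T₂ = 2.284 days = 197338 s
1/T₁ = 1.79218 × 10^-9 s⁻¹
1/T₂ = 5.06746 × 10^-6 s⁻¹
|1/T₁ − 1/T₂| = 5.06567 × 10^-6 s⁻¹
T_syn = 1 / |1/T₁ − 1/T₂| = 197407 s ≈ 2.285 days

Final answer: T_syn = 2.285 days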